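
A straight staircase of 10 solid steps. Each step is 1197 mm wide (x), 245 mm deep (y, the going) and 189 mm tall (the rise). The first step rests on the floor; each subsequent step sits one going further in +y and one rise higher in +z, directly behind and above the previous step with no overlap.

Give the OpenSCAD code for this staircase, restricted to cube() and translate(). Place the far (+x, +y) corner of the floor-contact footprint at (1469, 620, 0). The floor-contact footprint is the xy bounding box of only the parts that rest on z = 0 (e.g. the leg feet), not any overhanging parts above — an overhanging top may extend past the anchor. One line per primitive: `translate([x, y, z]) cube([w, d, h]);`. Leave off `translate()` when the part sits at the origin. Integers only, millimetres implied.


translate([272, 375, 0]) cube([1197, 245, 189]);
translate([272, 620, 189]) cube([1197, 245, 189]);
translate([272, 865, 378]) cube([1197, 245, 189]);
translate([272, 1110, 567]) cube([1197, 245, 189]);
translate([272, 1355, 756]) cube([1197, 245, 189]);
translate([272, 1600, 945]) cube([1197, 245, 189]);
translate([272, 1845, 1134]) cube([1197, 245, 189]);
translate([272, 2090, 1323]) cube([1197, 245, 189]);
translate([272, 2335, 1512]) cube([1197, 245, 189]);
translate([272, 2580, 1701]) cube([1197, 245, 189]);


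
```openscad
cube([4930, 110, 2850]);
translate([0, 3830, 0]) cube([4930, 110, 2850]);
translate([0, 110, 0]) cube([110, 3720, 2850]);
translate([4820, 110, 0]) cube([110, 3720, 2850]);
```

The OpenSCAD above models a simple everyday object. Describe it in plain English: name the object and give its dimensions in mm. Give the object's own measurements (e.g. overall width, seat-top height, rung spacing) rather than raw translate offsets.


The wall frame of a small rectangular building: four walls, each 2850 mm tall and 110 mm thick, enclosing a footprint 4930 mm (x) by 3940 mm (y) outside-to-outside, with no floor or roof. The front and back walls (the −y and +y sides) span the full width; the two side walls fit between them.


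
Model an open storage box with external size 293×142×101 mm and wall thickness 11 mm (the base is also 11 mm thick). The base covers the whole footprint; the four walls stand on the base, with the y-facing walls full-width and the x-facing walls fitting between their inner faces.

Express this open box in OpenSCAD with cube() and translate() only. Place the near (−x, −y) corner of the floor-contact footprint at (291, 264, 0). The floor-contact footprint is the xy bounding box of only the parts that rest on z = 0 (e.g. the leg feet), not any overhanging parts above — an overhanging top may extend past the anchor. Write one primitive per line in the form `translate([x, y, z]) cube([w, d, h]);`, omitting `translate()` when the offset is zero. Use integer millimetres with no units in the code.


translate([291, 264, 0]) cube([293, 142, 11]);
translate([291, 264, 11]) cube([293, 11, 90]);
translate([291, 395, 11]) cube([293, 11, 90]);
translate([291, 275, 11]) cube([11, 120, 90]);
translate([573, 275, 11]) cube([11, 120, 90]);


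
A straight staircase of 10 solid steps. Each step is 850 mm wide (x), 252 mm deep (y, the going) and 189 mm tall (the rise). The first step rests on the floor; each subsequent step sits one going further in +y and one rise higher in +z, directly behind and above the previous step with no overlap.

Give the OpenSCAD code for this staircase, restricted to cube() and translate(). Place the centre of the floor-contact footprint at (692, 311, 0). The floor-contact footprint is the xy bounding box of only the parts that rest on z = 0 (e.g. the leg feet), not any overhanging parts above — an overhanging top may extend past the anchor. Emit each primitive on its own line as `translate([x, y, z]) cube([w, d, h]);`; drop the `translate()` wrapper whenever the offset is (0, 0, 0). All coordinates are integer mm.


translate([267, 185, 0]) cube([850, 252, 189]);
translate([267, 437, 189]) cube([850, 252, 189]);
translate([267, 689, 378]) cube([850, 252, 189]);
translate([267, 941, 567]) cube([850, 252, 189]);
translate([267, 1193, 756]) cube([850, 252, 189]);
translate([267, 1445, 945]) cube([850, 252, 189]);
translate([267, 1697, 1134]) cube([850, 252, 189]);
translate([267, 1949, 1323]) cube([850, 252, 189]);
translate([267, 2201, 1512]) cube([850, 252, 189]);
translate([267, 2453, 1701]) cube([850, 252, 189]);


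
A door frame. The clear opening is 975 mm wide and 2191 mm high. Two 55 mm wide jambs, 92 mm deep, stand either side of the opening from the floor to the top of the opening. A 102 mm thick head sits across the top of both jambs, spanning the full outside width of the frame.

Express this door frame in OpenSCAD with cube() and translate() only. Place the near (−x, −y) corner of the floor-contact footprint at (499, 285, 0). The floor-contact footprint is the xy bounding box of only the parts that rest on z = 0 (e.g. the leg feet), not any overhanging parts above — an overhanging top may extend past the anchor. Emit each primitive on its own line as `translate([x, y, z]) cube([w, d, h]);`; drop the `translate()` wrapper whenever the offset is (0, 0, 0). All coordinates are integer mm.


translate([499, 285, 0]) cube([55, 92, 2191]);
translate([1529, 285, 0]) cube([55, 92, 2191]);
translate([499, 285, 2191]) cube([1085, 92, 102]);


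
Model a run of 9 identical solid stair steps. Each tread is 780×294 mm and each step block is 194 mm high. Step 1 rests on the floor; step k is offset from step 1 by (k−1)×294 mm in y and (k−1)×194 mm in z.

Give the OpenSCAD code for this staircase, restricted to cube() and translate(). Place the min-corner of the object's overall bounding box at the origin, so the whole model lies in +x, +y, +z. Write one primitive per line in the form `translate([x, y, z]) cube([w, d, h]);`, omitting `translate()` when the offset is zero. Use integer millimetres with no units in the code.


cube([780, 294, 194]);
translate([0, 294, 194]) cube([780, 294, 194]);
translate([0, 588, 388]) cube([780, 294, 194]);
translate([0, 882, 582]) cube([780, 294, 194]);
translate([0, 1176, 776]) cube([780, 294, 194]);
translate([0, 1470, 970]) cube([780, 294, 194]);
translate([0, 1764, 1164]) cube([780, 294, 194]);
translate([0, 2058, 1358]) cube([780, 294, 194]);
translate([0, 2352, 1552]) cube([780, 294, 194]);


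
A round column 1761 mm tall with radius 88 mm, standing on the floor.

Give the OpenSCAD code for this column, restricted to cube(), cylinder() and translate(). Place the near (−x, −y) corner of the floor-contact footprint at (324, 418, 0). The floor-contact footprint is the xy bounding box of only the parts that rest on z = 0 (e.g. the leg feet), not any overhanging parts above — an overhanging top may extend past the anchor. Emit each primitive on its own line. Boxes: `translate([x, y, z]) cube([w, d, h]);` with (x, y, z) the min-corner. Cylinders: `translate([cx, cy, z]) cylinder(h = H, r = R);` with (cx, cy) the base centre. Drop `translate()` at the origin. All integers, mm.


translate([412, 506, 0]) cylinder(h = 1761, r = 88);


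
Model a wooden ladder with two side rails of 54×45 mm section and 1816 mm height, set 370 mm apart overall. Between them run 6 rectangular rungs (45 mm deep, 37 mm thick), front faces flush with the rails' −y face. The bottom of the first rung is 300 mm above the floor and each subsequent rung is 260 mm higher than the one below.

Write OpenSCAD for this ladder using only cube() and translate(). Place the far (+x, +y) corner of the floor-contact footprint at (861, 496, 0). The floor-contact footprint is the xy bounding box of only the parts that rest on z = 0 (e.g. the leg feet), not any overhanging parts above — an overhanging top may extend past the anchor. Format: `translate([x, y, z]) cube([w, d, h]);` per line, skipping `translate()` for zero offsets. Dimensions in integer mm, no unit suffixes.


translate([491, 451, 0]) cube([54, 45, 1816]);
translate([807, 451, 0]) cube([54, 45, 1816]);
translate([545, 451, 300]) cube([262, 45, 37]);
translate([545, 451, 560]) cube([262, 45, 37]);
translate([545, 451, 820]) cube([262, 45, 37]);
translate([545, 451, 1080]) cube([262, 45, 37]);
translate([545, 451, 1340]) cube([262, 45, 37]);
translate([545, 451, 1600]) cube([262, 45, 37]);


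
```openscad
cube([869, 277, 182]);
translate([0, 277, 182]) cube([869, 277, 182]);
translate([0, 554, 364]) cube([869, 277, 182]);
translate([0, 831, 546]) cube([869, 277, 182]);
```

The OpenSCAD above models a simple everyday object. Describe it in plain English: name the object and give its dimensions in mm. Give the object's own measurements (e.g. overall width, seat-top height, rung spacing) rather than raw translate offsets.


A straight staircase of 4 solid steps. Each step is 869 mm wide (x), 277 mm deep (y, the going) and 182 mm tall (the rise). The first step rests on the floor; each subsequent step sits one going further in +y and one rise higher in +z, directly behind and above the previous step with no overlap.


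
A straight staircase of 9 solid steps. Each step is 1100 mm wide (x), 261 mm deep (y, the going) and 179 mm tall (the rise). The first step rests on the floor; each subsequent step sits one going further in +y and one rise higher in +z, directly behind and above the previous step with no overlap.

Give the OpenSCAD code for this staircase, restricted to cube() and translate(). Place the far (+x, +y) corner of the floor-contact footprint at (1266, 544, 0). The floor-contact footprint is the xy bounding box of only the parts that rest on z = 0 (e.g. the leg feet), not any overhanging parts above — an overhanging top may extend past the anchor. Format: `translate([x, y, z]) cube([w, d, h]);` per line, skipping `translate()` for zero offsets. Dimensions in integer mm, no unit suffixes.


translate([166, 283, 0]) cube([1100, 261, 179]);
translate([166, 544, 179]) cube([1100, 261, 179]);
translate([166, 805, 358]) cube([1100, 261, 179]);
translate([166, 1066, 537]) cube([1100, 261, 179]);
translate([166, 1327, 716]) cube([1100, 261, 179]);
translate([166, 1588, 895]) cube([1100, 261, 179]);
translate([166, 1849, 1074]) cube([1100, 261, 179]);
translate([166, 2110, 1253]) cube([1100, 261, 179]);
translate([166, 2371, 1432]) cube([1100, 261, 179]);


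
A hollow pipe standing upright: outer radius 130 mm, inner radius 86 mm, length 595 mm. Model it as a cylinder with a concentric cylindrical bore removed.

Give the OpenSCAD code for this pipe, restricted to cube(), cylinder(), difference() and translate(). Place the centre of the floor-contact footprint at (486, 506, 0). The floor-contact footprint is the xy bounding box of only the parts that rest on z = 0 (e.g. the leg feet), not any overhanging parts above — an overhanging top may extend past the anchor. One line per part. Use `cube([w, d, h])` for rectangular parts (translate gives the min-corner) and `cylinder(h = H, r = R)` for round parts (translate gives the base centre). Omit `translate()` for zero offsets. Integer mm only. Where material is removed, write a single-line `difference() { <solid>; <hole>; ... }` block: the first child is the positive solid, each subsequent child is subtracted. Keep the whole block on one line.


difference() { translate([486, 506, 0]) cylinder(h = 595, r = 130); translate([486, 506, 0]) cylinder(h = 595, r = 86); }


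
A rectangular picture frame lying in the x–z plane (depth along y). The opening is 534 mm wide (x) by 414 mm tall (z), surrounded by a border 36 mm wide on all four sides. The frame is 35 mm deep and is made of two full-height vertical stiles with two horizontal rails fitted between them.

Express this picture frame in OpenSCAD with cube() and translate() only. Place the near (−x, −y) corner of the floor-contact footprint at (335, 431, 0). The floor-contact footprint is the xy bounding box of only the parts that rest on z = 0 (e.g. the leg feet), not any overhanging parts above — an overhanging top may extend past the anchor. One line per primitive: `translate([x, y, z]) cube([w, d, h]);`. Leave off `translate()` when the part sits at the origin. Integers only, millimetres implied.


translate([335, 431, 0]) cube([36, 35, 486]);
translate([905, 431, 0]) cube([36, 35, 486]);
translate([371, 431, 0]) cube([534, 35, 36]);
translate([371, 431, 450]) cube([534, 35, 36]);


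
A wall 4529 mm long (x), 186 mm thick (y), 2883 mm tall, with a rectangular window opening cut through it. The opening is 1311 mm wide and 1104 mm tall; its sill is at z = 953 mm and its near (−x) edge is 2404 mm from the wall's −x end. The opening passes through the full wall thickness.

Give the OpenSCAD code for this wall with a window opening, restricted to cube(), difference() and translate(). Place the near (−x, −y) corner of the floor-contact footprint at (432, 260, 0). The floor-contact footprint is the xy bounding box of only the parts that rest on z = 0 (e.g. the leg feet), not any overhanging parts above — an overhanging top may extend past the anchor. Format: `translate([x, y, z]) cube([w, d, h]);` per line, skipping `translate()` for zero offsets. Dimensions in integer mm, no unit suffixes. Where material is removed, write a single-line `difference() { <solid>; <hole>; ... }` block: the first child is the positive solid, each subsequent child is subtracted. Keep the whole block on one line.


difference() { translate([432, 260, 0]) cube([4529, 186, 2883]); translate([2836, 260, 953]) cube([1311, 186, 1104]); }


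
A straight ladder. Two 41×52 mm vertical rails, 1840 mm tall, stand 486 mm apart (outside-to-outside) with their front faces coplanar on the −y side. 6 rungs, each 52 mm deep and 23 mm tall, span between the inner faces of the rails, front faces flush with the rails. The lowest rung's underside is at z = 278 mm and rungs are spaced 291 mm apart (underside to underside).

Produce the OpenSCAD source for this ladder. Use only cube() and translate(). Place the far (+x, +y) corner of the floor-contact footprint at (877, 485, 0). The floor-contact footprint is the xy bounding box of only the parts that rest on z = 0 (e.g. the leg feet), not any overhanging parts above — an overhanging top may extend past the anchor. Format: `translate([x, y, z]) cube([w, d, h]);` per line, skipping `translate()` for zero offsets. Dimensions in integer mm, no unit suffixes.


// rung span = 486 - 2*41 = 404
// rung[k] z = 278 + k*291
translate([391, 433, 0]) cube([41, 52, 1840]);
translate([836, 433, 0]) cube([41, 52, 1840]);
translate([432, 433, 278]) cube([404, 52, 23]);
translate([432, 433, 569]) cube([404, 52, 23]);
translate([432, 433, 860]) cube([404, 52, 23]);
translate([432, 433, 1151]) cube([404, 52, 23]);
translate([432, 433, 1442]) cube([404, 52, 23]);
translate([432, 433, 1733]) cube([404, 52, 23]);


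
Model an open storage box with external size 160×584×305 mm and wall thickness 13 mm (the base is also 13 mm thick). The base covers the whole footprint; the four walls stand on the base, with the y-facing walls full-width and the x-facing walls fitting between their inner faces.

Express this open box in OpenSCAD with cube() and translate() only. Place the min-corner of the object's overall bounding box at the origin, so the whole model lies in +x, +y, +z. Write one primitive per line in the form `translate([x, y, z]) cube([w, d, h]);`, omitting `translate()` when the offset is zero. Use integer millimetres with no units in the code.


cube([160, 584, 13]);
translate([0, 0, 13]) cube([160, 13, 292]);
translate([0, 571, 13]) cube([160, 13, 292]);
translate([0, 13, 13]) cube([13, 558, 292]);
translate([147, 13, 13]) cube([13, 558, 292]);


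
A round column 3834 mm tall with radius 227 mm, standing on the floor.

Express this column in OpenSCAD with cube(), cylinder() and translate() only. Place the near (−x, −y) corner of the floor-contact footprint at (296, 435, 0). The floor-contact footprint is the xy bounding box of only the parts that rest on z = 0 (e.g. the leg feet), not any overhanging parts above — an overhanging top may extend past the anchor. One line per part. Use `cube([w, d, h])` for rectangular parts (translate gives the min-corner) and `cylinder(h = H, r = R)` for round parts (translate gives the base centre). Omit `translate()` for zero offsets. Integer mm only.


translate([523, 662, 0]) cylinder(h = 3834, r = 227);


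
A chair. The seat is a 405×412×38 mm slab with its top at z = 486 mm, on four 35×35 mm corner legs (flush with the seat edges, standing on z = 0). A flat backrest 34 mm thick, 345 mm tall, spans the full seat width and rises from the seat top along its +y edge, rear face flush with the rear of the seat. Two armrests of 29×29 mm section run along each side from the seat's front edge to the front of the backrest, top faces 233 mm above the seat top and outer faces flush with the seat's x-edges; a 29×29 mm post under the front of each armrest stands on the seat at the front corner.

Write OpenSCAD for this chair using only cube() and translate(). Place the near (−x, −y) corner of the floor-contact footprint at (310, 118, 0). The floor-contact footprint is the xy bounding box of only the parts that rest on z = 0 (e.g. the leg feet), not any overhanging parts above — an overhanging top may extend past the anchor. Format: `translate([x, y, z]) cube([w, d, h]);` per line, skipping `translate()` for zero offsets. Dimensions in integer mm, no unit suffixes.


translate([310, 118, 448]) cube([405, 412, 38]);
translate([310, 118, 0]) cube([35, 35, 448]);
translate([680, 118, 0]) cube([35, 35, 448]);
translate([310, 495, 0]) cube([35, 35, 448]);
translate([680, 495, 0]) cube([35, 35, 448]);
translate([310, 496, 486]) cube([405, 34, 345]);
translate([310, 118, 690]) cube([29, 378, 29]);
translate([686, 118, 690]) cube([29, 378, 29]);
translate([310, 118, 486]) cube([29, 29, 204]);
translate([686, 118, 486]) cube([29, 29, 204]);


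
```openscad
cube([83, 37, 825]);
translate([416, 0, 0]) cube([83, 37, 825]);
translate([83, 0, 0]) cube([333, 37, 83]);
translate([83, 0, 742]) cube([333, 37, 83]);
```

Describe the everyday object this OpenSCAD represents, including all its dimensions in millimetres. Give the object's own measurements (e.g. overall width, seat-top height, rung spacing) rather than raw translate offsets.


A rectangular picture frame lying in the x–z plane (depth along y). The opening is 333 mm wide (x) by 659 mm tall (z), surrounded by a border 83 mm wide on all four sides. The frame is 37 mm deep and is made of two full-height vertical stiles with two horizontal rails fitted between them.


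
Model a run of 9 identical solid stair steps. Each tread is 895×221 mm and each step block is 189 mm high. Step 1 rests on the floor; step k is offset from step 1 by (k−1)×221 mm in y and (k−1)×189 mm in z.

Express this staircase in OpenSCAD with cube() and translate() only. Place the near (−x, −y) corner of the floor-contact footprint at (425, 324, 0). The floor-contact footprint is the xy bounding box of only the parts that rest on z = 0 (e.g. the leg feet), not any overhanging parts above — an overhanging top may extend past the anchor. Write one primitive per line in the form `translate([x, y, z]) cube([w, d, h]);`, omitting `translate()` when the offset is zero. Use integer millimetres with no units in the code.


translate([425, 324, 0]) cube([895, 221, 189]);
translate([425, 545, 189]) cube([895, 221, 189]);
translate([425, 766, 378]) cube([895, 221, 189]);
translate([425, 987, 567]) cube([895, 221, 189]);
translate([425, 1208, 756]) cube([895, 221, 189]);
translate([425, 1429, 945]) cube([895, 221, 189]);
translate([425, 1650, 1134]) cube([895, 221, 189]);
translate([425, 1871, 1323]) cube([895, 221, 189]);
translate([425, 2092, 1512]) cube([895, 221, 189]);


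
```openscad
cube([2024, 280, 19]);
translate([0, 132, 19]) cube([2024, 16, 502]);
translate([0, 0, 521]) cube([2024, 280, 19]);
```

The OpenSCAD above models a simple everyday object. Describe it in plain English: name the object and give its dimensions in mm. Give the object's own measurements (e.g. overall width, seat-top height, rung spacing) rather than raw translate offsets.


An I-beam lying along x, 2024 mm long. Overall section height 540 mm. Two flanges 280 mm wide (y) and 19 mm thick, one on the floor and one at the top; a web 16 mm thick runs between them, centred on the flange width.


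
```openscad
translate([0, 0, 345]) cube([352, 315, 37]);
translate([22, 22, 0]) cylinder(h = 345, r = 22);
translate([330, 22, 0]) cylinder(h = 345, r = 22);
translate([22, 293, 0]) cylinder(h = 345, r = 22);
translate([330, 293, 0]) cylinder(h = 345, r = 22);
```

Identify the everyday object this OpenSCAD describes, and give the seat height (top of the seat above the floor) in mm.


A stool. The seat height is 382 mm.

A 352×315×37 slab at z = 345 on four corner cylinders — a stool. The seat top is 345 + 37 = 382 mm.


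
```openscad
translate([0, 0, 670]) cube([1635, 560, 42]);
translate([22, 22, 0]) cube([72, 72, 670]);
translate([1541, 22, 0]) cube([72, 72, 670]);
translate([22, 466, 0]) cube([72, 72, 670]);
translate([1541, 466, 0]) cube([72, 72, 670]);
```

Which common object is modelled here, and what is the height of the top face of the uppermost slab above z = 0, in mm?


A table. The table height is 712 mm.

A 1635×560×42 slab sits at z = 670 on four 72 mm square posts — a table. The top surface is at 670 + 42 = 712 mm.


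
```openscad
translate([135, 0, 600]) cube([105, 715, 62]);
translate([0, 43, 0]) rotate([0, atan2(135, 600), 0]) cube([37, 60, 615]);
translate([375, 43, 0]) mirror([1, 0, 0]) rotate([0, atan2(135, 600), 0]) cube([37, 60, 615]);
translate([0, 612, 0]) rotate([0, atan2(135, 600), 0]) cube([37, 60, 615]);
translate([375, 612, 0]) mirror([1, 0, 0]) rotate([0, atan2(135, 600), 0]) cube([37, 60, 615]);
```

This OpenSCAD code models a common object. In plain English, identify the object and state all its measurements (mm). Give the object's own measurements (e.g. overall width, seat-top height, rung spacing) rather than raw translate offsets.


A sawhorse. A 105×715×62 mm beam (x, y, z) sits on two A-frame leg pairs. Each pair is two raked legs of 37×60 mm section (60 mm along y) splaying symmetrically in x. Each leg rises 600 mm vertically over 135 mm of horizontal reach and is 615 mm long along its own axis. Every leg's outer bottom edge rests on the floor and its outer top edge meets a bottom edge of the beam — the left legs (tilting toward +x) meet the beam's −x bottom edge, the right legs (their mirror images, tilting toward −x) meet its +x bottom edge — so the leg tops tuck under the beam, the beam's underside is 600 mm above the floor, and the feet are 375 mm apart outside-to-outside with the beam centred between them. The two leg pairs are set in 43 mm from either end of the beam.


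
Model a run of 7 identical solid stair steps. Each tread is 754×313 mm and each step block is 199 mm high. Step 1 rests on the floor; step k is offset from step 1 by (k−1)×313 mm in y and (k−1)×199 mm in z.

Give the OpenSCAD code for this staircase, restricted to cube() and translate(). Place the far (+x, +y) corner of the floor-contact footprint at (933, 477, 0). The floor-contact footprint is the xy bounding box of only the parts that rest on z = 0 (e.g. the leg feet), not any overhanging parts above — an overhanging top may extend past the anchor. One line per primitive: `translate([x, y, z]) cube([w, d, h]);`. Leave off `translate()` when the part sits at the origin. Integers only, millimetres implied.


translate([179, 164, 0]) cube([754, 313, 199]);
translate([179, 477, 199]) cube([754, 313, 199]);
translate([179, 790, 398]) cube([754, 313, 199]);
translate([179, 1103, 597]) cube([754, 313, 199]);
translate([179, 1416, 796]) cube([754, 313, 199]);
translate([179, 1729, 995]) cube([754, 313, 199]);
translate([179, 2042, 1194]) cube([754, 313, 199]);


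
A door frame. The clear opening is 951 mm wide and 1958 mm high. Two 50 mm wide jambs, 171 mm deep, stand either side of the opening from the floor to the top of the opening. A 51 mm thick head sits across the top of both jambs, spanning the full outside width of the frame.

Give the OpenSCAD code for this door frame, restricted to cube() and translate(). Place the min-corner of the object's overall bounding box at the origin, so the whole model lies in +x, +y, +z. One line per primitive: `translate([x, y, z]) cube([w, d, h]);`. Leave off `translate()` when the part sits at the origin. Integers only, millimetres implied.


cube([50, 171, 1958]);
translate([1001, 0, 0]) cube([50, 171, 1958]);
translate([0, 0, 1958]) cube([1051, 171, 51]);


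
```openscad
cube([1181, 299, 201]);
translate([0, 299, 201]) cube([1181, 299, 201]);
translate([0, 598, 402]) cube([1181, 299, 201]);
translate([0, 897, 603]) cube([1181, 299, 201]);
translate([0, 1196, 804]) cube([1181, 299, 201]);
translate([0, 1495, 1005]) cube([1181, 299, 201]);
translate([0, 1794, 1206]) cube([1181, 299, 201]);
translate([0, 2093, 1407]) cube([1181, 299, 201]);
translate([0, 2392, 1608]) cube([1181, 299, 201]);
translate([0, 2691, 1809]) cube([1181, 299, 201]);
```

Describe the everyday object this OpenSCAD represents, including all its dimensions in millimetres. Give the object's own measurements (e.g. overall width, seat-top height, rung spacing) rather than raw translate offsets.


A straight staircase of 10 solid steps. Each step is 1181 mm wide (x), 299 mm deep (y, the going) and 201 mm tall (the rise). The first step rests on the floor; each subsequent step sits one going further in +y and one rise higher in +z, directly behind and above the previous step with no overlap.


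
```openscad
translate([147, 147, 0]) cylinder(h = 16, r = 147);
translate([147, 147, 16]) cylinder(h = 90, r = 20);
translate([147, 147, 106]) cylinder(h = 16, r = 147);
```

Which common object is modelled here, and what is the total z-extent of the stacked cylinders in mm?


A spool. The overall height is 122 mm.

Three coaxial cylinders, large–small–large — a spool. Two 16 mm flanges and a 90 mm core give 16 + 90 + 16 = 122 mm.


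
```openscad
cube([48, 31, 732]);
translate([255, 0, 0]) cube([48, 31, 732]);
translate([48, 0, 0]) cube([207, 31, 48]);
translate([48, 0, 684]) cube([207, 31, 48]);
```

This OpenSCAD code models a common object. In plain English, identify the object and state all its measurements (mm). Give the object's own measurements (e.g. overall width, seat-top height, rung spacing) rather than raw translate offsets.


A rectangular picture frame lying in the x–z plane (depth along y). The opening is 207 mm wide (x) by 636 mm tall (z), surrounded by a border 48 mm wide on all four sides. The frame is 31 mm deep and is made of two full-height vertical stiles with two horizontal rails fitted between them.


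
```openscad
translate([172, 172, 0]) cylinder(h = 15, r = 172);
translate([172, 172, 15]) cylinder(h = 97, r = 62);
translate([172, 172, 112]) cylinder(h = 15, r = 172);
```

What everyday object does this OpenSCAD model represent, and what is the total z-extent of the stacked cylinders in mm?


A spool. The overall height is 127 mm.

Three coaxial cylinders, large–small–large — a spool. Two 15 mm flanges and a 97 mm core give 15 + 97 + 15 = 127 mm.


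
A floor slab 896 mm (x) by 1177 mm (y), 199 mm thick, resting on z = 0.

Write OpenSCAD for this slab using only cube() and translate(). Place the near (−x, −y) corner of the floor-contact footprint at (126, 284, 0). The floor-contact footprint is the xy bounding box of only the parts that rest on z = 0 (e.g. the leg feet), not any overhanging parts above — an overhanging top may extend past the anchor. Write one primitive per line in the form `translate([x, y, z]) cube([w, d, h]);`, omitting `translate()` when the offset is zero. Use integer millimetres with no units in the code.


translate([126, 284, 0]) cube([896, 1177, 199]);


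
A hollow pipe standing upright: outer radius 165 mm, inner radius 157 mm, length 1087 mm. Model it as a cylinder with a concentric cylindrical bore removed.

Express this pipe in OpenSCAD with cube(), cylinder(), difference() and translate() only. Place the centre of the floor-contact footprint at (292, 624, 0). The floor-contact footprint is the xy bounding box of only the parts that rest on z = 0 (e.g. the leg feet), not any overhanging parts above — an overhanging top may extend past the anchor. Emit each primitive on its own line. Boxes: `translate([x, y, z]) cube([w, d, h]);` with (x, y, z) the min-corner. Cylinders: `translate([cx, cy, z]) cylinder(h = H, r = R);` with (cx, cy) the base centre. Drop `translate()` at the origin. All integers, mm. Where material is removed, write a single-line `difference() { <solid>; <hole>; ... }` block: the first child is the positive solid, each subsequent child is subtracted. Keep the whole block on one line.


difference() { translate([292, 624, 0]) cylinder(h = 1087, r = 165); translate([292, 624, 0]) cylinder(h = 1087, r = 157); }


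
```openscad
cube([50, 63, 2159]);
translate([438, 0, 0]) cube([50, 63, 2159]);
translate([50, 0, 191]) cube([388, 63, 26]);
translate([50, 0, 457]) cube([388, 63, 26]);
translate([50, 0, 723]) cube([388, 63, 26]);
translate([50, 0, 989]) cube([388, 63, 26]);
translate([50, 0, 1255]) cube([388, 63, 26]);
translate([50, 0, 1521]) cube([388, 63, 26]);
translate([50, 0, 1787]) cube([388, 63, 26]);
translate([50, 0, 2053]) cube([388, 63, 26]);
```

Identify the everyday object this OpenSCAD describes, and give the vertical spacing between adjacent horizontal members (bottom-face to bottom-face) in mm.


A ladder. The rung spacing is 266 mm.

Two tall 50×63 posts with 8 short bars between them — a ladder. Adjacent rungs sit at z = 191 and z = 457, so the spacing is 457 − 191 = 266 mm.


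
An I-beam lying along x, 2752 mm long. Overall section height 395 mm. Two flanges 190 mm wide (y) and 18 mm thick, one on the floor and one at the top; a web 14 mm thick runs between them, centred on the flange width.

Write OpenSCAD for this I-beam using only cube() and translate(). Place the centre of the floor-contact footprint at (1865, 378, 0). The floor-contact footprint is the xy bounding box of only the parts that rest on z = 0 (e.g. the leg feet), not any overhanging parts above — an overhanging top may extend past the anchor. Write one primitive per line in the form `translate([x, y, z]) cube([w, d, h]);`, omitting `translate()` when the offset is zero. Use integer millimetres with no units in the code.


translate([489, 283, 0]) cube([2752, 190, 18]);
translate([489, 371, 18]) cube([2752, 14, 359]);
translate([489, 283, 377]) cube([2752, 190, 18]);


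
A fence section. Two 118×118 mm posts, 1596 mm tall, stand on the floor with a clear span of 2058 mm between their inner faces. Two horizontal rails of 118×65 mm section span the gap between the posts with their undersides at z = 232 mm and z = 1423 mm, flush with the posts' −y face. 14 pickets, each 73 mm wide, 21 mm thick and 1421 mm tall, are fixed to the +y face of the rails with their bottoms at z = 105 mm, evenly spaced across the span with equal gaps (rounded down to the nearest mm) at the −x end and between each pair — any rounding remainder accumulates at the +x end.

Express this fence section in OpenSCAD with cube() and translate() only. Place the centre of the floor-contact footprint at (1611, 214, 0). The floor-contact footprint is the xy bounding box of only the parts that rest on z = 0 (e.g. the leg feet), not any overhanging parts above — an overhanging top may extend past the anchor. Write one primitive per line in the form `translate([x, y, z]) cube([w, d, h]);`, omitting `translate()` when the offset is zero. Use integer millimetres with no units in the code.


translate([464, 155, 0]) cube([118, 118, 1596]);
translate([2640, 155, 0]) cube([118, 118, 1596]);
translate([582, 155, 232]) cube([2058, 118, 65]);
translate([582, 155, 1423]) cube([2058, 118, 65]);
translate([651, 273, 105]) cube([73, 21, 1421]);
translate([793, 273, 105]) cube([73, 21, 1421]);
translate([935, 273, 105]) cube([73, 21, 1421]);
translate([1077, 273, 105]) cube([73, 21, 1421]);
translate([1219, 273, 105]) cube([73, 21, 1421]);
translate([1361, 273, 105]) cube([73, 21, 1421]);
translate([1503, 273, 105]) cube([73, 21, 1421]);
translate([1645, 273, 105]) cube([73, 21, 1421]);
translate([1787, 273, 105]) cube([73, 21, 1421]);
translate([1929, 273, 105]) cube([73, 21, 1421]);
translate([2071, 273, 105]) cube([73, 21, 1421]);
translate([2213, 273, 105]) cube([73, 21, 1421]);
translate([2355, 273, 105]) cube([73, 21, 1421]);
translate([2497, 273, 105]) cube([73, 21, 1421]);


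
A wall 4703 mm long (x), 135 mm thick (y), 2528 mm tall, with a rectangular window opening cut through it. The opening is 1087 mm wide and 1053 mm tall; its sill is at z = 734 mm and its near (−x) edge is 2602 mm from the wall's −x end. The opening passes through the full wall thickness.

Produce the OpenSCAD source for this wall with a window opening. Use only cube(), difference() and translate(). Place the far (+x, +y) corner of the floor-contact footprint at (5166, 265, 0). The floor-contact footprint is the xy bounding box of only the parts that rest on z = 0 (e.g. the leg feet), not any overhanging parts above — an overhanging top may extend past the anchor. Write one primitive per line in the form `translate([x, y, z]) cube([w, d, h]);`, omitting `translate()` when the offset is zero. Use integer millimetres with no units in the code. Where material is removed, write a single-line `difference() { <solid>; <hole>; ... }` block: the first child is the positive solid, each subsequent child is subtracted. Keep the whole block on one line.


difference() { translate([463, 130, 0]) cube([4703, 135, 2528]); translate([3065, 130, 734]) cube([1087, 135, 1053]); }


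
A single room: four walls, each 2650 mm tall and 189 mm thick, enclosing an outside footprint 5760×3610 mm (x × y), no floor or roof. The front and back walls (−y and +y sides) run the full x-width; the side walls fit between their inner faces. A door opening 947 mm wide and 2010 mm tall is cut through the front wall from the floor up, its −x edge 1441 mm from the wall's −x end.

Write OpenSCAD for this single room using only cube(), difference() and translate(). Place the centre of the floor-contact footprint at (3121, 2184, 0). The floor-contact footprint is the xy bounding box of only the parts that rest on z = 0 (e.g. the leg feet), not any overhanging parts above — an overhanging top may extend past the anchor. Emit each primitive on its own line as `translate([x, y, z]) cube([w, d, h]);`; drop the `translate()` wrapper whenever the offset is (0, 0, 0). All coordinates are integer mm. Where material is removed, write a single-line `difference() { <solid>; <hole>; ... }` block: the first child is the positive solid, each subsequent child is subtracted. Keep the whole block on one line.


difference() { translate([241, 379, 0]) cube([5760, 189, 2650]); translate([1682, 379, 0]) cube([947, 189, 2010]); }
translate([241, 3800, 0]) cube([5760, 189, 2650]);
translate([241, 568, 0]) cube([189, 3232, 2650]);
translate([5812, 568, 0]) cube([189, 3232, 2650]);


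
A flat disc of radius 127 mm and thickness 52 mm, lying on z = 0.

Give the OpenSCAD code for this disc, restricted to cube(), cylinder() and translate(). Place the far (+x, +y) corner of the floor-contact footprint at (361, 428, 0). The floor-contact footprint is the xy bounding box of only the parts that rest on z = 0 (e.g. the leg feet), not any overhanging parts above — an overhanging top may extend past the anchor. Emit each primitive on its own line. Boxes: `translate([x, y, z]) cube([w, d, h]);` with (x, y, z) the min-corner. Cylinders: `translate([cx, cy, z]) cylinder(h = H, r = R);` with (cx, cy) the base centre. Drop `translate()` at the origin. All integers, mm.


translate([234, 301, 0]) cylinder(h = 52, r = 127);


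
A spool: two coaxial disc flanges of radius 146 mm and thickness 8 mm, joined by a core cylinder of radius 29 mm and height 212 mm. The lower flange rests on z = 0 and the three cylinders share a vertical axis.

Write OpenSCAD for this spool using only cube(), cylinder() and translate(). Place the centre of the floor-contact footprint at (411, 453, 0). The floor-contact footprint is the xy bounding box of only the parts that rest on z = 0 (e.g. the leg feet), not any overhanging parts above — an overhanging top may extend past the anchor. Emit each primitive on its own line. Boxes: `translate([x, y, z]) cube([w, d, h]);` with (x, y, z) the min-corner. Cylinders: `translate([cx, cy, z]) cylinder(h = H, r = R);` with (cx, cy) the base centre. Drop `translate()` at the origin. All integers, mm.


translate([411, 453, 0]) cylinder(h = 8, r = 146);
translate([411, 453, 8]) cylinder(h = 212, r = 29);
translate([411, 453, 220]) cylinder(h = 8, r = 146);


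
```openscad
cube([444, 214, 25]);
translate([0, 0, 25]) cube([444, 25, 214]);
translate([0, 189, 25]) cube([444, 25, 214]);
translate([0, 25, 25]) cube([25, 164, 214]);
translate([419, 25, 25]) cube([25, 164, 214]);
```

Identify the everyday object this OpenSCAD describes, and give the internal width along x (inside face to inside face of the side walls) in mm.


An open box. The internal width is 394 mm.

A 444×214 base slab with four walls standing on it — an open box. The base is 444 mm wide and the walls are 25 mm thick, so the internal width is 444 − 2 × 25 = 394 mm.


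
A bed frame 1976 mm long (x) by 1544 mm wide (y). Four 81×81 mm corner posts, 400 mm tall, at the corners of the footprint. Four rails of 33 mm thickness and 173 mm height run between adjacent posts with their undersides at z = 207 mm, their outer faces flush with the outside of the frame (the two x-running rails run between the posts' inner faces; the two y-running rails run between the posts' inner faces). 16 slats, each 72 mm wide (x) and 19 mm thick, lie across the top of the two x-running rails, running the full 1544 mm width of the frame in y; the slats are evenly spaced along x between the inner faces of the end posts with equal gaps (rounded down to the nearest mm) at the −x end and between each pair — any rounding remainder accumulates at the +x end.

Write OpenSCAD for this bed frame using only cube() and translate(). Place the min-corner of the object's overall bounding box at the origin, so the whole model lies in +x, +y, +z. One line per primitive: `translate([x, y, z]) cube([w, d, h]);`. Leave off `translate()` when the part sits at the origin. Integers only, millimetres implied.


cube([81, 81, 400]);
translate([0, 1463, 0]) cube([81, 81, 400]);
translate([1895, 0, 0]) cube([81, 81, 400]);
translate([1895, 1463, 0]) cube([81, 81, 400]);
translate([81, 0, 207]) cube([1814, 33, 173]);
translate([81, 1511, 207]) cube([1814, 33, 173]);
translate([0, 81, 207]) cube([33, 1382, 173]);
translate([1943, 81, 207]) cube([33, 1382, 173]);
translate([119, 0, 380]) cube([72, 1544, 19]);
translate([229, 0, 380]) cube([72, 1544, 19]);
translate([339, 0, 380]) cube([72, 1544, 19]);
translate([449, 0, 380]) cube([72, 1544, 19]);
translate([559, 0, 380]) cube([72, 1544, 19]);
translate([669, 0, 380]) cube([72, 1544, 19]);
translate([779, 0, 380]) cube([72, 1544, 19]);
translate([889, 0, 380]) cube([72, 1544, 19]);
translate([999, 0, 380]) cube([72, 1544, 19]);
translate([1109, 0, 380]) cube([72, 1544, 19]);
translate([1219, 0, 380]) cube([72, 1544, 19]);
translate([1329, 0, 380]) cube([72, 1544, 19]);
translate([1439, 0, 380]) cube([72, 1544, 19]);
translate([1549, 0, 380]) cube([72, 1544, 19]);
translate([1659, 0, 380]) cube([72, 1544, 19]);
translate([1769, 0, 380]) cube([72, 1544, 19]);


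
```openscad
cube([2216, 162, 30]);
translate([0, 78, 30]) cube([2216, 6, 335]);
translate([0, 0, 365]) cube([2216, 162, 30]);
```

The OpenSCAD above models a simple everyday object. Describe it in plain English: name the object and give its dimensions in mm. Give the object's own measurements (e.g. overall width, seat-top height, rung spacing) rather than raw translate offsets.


An I-beam lying along x, 2216 mm long. Overall section height 395 mm. Two flanges 162 mm wide (y) and 30 mm thick, one on the floor and one at the top; a web 6 mm thick runs between them, centred on the flange width.
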